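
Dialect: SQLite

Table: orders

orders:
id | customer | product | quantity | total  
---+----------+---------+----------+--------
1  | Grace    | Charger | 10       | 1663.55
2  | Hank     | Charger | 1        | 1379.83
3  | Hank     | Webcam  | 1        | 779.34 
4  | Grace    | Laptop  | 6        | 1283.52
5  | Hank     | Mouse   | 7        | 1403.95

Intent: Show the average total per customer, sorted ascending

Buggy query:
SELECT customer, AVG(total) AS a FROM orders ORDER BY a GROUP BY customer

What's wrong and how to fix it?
Bug: GROUP BY must precede ORDER BY

Fix: Move ORDER BY to the end, after GROUP BY

Corrected query:
SELECT customer, AVG(total) AS a FROM orders GROUP BY customer ORDER BY a

Result:
customer | a          
---------+------------
Hank     | 1187.706667
Grace    | 1473.535   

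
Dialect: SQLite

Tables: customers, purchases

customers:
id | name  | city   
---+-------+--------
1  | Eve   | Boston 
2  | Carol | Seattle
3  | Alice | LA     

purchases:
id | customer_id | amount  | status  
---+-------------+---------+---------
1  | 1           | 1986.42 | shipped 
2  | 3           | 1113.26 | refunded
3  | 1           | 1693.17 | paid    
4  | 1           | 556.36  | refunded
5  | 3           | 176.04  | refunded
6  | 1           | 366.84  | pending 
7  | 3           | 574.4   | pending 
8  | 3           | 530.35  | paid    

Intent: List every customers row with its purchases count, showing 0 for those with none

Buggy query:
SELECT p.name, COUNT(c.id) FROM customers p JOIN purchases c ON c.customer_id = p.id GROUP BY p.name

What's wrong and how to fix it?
Bug: INNER JOIN drops customers rows that have no matching purchases rows

Fix: Switch to LEFT JOIN to retain unmatched parent rows

Corrected query:
SELECT p.name, COUNT(c.id) FROM customers p LEFT JOIN purchases c ON c.customer_id = p.id GROUP BY p.name

Result:
name  | COUNT(c.id)
------+------------
Alice | 4          
Carol | 0          
Eve   | 4          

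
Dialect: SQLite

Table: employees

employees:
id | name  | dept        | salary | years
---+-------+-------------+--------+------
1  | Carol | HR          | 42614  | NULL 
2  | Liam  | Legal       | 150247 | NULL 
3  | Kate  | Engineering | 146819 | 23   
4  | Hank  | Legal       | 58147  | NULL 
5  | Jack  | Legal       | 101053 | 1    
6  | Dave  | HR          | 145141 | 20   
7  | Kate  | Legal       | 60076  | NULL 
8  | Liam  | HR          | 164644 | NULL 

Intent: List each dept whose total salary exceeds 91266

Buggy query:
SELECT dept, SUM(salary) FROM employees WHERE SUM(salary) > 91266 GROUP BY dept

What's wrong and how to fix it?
Bug: Aggregate functions cannot appear in a WHERE clause

Fix: Use HAVING (which filters groups after aggregation) instead of WHERE

Corrected query:
SELECT dept, SUM(salary) FROM employees GROUP BY dept HAVING SUM(salary) > 91266

Result:
dept        | SUM(salary)
------------+------------
Engineering | 146819     
HR          | 352399     
Legal       | 369523     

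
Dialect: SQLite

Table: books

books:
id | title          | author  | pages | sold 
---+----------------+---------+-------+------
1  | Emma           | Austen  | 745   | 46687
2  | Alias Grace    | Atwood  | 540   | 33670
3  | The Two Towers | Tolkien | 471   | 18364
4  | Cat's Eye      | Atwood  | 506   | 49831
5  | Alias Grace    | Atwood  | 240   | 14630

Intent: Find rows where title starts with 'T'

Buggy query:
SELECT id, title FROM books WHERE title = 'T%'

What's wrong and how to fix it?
Bug: '=' compares the literal string including the % character; pattern matching needs LIKE

Fix: Replace '=' with LIKE so 'T%' is treated as a pattern

Corrected query:
SELECT id, title FROM books WHERE title LIKE 'T%'

Result:
id | title         
---+---------------
3  | The Two Towers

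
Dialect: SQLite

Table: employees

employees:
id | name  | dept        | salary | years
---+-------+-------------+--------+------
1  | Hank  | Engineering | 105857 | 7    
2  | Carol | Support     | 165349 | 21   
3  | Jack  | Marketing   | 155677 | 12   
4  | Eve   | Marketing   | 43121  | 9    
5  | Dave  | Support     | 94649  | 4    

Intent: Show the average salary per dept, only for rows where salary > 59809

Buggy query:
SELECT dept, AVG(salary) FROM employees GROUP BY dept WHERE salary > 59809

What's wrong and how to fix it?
Bug: Row-level WHERE must come before GROUP BY in the clause order

Fix: Move the WHERE clause before GROUP BY

Corrected query:
SELECT dept, AVG(salary) FROM employees WHERE salary > 59809 GROUP BY dept

Result:
dept        | AVG(salary)
------------+------------
Engineering | 105857     
Marketing   | 155677     
Support     | 129999     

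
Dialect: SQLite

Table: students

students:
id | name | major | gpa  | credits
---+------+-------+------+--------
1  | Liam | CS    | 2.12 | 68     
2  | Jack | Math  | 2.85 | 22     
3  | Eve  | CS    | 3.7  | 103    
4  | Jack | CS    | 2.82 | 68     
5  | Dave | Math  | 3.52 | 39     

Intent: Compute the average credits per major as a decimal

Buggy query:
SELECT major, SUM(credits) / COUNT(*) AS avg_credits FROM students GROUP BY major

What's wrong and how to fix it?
Bug: SUM(credits) and COUNT(*) are both integers; the division truncates the fractional part

Fix: Multiply by 1.0 (or CAST to REAL) to force floating-point division

Corrected query:
SELECT major, SUM(credits) * 1.0 / COUNT(*) AS avg_credits FROM students GROUP BY major

Result:
major | avg_credits
------+------------
CS    | 79.666667  
Math  | 30.5       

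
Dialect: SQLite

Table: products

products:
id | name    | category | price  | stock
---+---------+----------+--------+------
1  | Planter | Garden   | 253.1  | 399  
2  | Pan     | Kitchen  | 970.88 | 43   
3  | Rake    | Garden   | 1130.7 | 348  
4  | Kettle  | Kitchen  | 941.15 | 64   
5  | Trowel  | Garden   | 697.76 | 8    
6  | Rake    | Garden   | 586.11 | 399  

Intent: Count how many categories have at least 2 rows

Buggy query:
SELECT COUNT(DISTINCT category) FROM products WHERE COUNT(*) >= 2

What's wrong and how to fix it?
Bug: WHERE filters individual rows, not groups, so a group-level COUNT is invalid there

Fix: Group first with HAVING COUNT(*) >= 2, then COUNT the resulting groups

Corrected query:
SELECT COUNT(*) FROM (SELECT category FROM products GROUP BY category HAVING COUNT(*) >= 2)

Result:
COUNT(*)
--------
2       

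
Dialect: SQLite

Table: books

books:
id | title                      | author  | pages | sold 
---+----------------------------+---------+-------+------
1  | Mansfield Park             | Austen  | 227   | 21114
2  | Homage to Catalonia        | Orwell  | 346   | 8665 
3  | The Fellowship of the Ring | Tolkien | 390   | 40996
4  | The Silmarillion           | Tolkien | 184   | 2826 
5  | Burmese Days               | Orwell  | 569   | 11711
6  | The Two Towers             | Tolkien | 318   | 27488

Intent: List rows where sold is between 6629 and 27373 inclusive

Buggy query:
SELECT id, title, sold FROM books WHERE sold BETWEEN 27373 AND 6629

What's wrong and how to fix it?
Bug: The bounds are reversed; BETWEEN a AND b requires a <= b to match anything

Fix: Swap the bounds so the smaller value comes first

Corrected query:
SELECT id, title, sold FROM books WHERE sold BETWEEN 6629 AND 27373

Result:
id | title               | sold 
---+---------------------+------
1  | Mansfield Park      | 21114
2  | Homage to Catalonia | 8665 
5  | Burmese Days        | 11711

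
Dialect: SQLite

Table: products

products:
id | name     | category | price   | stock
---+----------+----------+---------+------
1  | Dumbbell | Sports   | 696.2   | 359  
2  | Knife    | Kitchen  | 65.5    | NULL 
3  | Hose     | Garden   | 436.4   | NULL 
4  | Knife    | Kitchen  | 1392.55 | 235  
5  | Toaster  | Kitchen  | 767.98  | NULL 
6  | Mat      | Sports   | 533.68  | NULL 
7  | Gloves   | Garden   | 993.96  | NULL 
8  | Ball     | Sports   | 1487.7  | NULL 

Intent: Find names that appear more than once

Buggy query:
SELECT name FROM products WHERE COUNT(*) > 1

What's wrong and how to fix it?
Bug: WHERE can't reference COUNT(*); aggregates are computed after WHERE

Fix: Group first, then use HAVING for the count condition

Corrected query:
SELECT name FROM products GROUP BY name HAVING COUNT(*) > 1

Result:
name 
-----
Knife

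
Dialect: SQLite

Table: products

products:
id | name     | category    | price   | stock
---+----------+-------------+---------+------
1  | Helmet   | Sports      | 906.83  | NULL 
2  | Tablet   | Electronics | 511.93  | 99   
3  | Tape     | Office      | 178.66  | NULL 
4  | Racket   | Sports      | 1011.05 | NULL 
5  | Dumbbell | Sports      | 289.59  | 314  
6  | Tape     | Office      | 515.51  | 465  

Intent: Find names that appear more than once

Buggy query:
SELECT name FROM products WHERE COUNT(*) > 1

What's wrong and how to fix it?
Bug: COUNT(*) is an aggregate and cannot be used in WHERE

Fix: GROUP BY name, then filter groups with HAVING COUNT(*) > 1

Corrected query:
SELECT name FROM products GROUP BY name HAVING COUNT(*) > 1

Result:
name
----
Tape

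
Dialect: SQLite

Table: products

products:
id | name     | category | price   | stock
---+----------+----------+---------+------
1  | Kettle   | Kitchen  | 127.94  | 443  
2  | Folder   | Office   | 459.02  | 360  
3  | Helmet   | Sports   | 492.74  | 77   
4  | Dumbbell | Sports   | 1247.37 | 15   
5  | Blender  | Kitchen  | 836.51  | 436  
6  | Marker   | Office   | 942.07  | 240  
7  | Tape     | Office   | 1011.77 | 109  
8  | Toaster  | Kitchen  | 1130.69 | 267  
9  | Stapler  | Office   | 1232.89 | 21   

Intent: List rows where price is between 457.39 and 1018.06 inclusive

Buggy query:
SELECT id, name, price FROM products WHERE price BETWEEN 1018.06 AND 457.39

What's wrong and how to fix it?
Bug: BETWEEN expects the lower bound first; with 1018.06 AND 457.39 the range is empty

Fix: Swap the bounds so the smaller value comes first

Corrected query:
SELECT id, name, price FROM products WHERE price BETWEEN 457.39 AND 1018.06

Result:
id | name    | price  
---+---------+--------
2  | Folder  | 459.02 
3  | Helmet  | 492.74 
5  | Blender | 836.51 
6  | Marker  | 942.07 
7  | Tape    | 1011.77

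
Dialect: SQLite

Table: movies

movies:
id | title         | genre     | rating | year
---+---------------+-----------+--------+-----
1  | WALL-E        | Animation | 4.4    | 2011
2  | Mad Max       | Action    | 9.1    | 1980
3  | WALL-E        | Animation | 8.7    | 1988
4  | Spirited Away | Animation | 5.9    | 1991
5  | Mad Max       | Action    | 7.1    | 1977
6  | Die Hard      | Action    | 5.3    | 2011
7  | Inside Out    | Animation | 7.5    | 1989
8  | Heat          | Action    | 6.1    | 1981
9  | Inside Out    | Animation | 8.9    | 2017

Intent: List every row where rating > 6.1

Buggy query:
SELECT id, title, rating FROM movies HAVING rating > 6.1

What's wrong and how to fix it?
Bug: HAVING filters the output of aggregation, but this query has no GROUP BY and no aggregate functions, so SQLite rejects it (HAVING clause on a non-aggregate query); the condition here is per row

Fix: Use WHERE for row-level filtering

Corrected query:
SELECT id, title, rating FROM movies WHERE rating > 6.1

Result:
id | title      | rating
---+------------+-------
2  | Mad Max    | 9.1   
3  | WALL-E     | 8.7   
5  | Mad Max    | 7.1   
7  | Inside Out | 7.5   
9  | Inside Out | 8.9   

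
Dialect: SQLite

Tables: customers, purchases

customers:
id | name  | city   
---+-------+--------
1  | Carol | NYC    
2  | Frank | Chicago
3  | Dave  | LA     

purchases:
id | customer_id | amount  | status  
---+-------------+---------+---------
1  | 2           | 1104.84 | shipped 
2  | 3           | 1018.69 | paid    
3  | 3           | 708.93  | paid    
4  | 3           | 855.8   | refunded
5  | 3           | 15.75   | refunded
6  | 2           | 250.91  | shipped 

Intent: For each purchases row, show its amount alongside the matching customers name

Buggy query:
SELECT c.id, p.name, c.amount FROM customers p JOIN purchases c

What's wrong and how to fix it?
Bug: JOIN with no ON clause produces a cartesian product; every purchases row pairs with every customers row

Fix: Add ON c.customer_id = p.id to the JOIN

Corrected query:
SELECT c.id, p.name, c.amount FROM customers p JOIN purchases c ON c.customer_id = p.id

Result:
id | name  | amount 
---+-------+--------
1  | Frank | 1104.84
2  | Dave  | 1018.69
3  | Dave  | 708.93 
4  | Dave  | 855.8  
5  | Dave  | 15.75  
6  | Frank | 250.91 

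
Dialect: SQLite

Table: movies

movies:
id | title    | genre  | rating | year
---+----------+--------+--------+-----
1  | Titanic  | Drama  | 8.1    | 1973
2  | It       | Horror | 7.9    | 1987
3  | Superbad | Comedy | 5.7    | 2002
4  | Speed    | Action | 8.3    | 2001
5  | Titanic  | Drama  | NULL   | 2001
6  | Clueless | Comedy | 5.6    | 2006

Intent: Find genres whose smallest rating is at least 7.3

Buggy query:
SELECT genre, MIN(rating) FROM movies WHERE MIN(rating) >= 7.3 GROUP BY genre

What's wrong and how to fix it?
Bug: Aggregates like MIN are computed per group after WHERE runs

Fix: Replace WHERE with HAVING after the GROUP BY

Corrected query:
SELECT genre, MIN(rating) FROM movies GROUP BY genre HAVING MIN(rating) >= 7.3

Result:
genre  | MIN(rating)
-------+------------
Action | 8.3        
Drama  | 8.1        
Horror | 7.9        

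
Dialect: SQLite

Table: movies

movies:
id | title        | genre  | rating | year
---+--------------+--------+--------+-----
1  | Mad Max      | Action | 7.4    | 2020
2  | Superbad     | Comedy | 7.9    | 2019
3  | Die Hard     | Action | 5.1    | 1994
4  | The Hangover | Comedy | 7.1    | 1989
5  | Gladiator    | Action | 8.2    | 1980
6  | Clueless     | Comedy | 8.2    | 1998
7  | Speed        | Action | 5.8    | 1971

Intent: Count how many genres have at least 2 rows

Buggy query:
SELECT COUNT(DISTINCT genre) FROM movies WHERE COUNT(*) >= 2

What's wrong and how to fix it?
Bug: COUNT(*) cannot appear in WHERE; the per-group count doesn't exist yet

Fix: Group first with HAVING COUNT(*) >= 2, then COUNT the resulting groups

Corrected query:
SELECT COUNT(*) FROM (SELECT genre FROM movies GROUP BY genre HAVING COUNT(*) >= 2)

Result:
COUNT(*)
--------
2       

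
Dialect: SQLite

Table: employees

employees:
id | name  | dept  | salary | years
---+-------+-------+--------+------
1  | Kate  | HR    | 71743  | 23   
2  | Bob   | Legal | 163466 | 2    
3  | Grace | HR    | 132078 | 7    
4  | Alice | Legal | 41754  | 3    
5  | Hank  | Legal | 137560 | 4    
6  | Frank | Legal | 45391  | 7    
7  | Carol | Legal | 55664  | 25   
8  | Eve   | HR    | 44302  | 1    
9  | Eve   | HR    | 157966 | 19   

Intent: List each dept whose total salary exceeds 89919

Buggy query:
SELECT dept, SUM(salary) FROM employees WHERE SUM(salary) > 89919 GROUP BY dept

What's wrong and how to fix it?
Bug: WHERE runs before GROUP BY, so aggregates aren't available there

Fix: Move the aggregate condition to a HAVING clause

Corrected query:
SELECT dept, SUM(salary) FROM employees GROUP BY dept HAVING SUM(salary) > 89919

Result:
dept  | SUM(salary)
------+------------
HR    | 406089     
Legal | 443835     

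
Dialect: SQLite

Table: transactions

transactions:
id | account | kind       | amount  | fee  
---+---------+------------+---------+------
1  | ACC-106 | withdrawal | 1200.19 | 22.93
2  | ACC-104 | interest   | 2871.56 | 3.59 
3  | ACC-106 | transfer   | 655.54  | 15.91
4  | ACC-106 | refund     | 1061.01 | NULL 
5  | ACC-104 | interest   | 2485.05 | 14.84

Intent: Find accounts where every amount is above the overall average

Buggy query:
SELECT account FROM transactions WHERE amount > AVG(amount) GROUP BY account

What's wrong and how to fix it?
Bug: WHERE evaluates per row before aggregation, so AVG() is unavailable

Fix: Use a subquery for AVG and a HAVING MIN(...) filter so the condition holds for every row in the group

Corrected query:
SELECT account FROM transactions GROUP BY account HAVING MIN(amount) > (SELECT AVG(amount) FROM transactions)

Result:
account
-------
ACC-104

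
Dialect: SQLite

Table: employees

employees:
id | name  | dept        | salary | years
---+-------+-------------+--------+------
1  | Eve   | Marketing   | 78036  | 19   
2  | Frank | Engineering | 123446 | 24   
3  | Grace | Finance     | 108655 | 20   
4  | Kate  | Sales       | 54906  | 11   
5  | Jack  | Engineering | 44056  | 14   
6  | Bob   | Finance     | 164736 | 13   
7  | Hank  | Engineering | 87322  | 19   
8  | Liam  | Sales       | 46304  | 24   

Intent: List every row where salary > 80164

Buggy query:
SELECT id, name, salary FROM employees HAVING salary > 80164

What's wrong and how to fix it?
Bug: This is a non-aggregate query (no GROUP BY, no aggregates), so in SQLite the HAVING clause is invalid here; a row-level condition belongs in WHERE

Fix: Use WHERE for row-level filtering

Corrected query:
SELECT id, name, salary FROM employees WHERE salary > 80164

Result:
id | name  | salary
---+-------+-------
2  | Frank | 123446
3  | Grace | 108655
6  | Bob   | 164736
7  | Hank  | 87322 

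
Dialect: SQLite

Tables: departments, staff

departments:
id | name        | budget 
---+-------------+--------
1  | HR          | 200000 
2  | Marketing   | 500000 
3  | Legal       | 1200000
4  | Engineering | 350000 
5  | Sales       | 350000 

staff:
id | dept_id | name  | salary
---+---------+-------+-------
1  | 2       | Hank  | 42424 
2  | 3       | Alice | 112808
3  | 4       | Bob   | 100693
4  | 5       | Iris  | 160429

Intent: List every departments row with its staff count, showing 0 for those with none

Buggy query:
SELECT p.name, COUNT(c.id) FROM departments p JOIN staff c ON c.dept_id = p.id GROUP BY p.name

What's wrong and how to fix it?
Bug: INNER JOIN drops departments rows that have no matching staff rows

Fix: Use LEFT JOIN so parents without children still appear (COUNT(c.id) gives 0)

Corrected query:
SELECT p.name, COUNT(c.id) FROM departments p LEFT JOIN staff c ON c.dept_id = p.id GROUP BY p.name

Result:
name        | COUNT(c.id)
------------+------------
Engineering | 1          
HR          | 0          
Legal       | 1          
Marketing   | 1          
Sales       | 1          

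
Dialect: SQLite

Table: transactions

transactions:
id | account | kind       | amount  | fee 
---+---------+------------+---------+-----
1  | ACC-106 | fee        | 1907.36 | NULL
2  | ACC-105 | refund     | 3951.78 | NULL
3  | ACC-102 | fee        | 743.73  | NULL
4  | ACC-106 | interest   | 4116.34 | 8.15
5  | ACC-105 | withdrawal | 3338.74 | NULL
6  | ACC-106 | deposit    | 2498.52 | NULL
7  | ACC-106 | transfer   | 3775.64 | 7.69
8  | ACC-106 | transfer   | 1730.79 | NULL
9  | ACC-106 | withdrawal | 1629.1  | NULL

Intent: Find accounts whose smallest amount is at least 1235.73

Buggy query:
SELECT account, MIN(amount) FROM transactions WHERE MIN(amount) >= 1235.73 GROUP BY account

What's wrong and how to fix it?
Bug: MIN() in WHERE is a misuse of aggregate

Fix: Use HAVING for the per-group MIN condition

Corrected query:
SELECT account, MIN(amount) FROM transactions GROUP BY account HAVING MIN(amount) >= 1235.73

Result:
account | MIN(amount)
--------+------------
ACC-105 | 3338.74    
ACC-106 | 1629.1     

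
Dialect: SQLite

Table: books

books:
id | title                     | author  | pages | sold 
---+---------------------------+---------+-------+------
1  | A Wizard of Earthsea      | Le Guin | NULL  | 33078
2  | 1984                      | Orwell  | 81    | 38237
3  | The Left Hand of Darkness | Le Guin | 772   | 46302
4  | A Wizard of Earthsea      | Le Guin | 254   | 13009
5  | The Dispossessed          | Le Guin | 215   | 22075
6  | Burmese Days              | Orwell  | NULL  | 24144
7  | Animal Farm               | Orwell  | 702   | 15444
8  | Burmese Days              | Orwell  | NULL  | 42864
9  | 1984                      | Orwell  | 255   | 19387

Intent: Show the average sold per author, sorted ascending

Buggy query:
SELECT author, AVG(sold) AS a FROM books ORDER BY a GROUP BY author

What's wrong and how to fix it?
Bug: ORDER BY appears before GROUP BY; SQL clause order requires GROUP BY first

Fix: Reorder: SELECT … FROM … GROUP BY … ORDER BY …

Corrected query:
SELECT author, AVG(sold) AS a FROM books GROUP BY author ORDER BY a

Result:
author  | a      
--------+--------
Orwell  | 28015.2
Le Guin | 28616  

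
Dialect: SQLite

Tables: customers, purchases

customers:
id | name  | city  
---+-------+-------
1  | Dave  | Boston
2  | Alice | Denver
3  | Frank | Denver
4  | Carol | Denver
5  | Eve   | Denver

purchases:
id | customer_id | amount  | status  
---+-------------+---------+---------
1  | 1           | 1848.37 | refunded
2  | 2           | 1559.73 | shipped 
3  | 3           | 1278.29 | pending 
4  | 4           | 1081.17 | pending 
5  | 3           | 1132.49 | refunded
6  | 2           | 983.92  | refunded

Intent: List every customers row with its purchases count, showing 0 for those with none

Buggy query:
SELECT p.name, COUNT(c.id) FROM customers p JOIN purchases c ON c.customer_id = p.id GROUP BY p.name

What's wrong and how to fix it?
Bug: An inner join excludes parents with zero children

Fix: Use LEFT JOIN so parents without children still appear (COUNT(c.id) gives 0)

Corrected query:
SELECT p.name, COUNT(c.id) FROM customers p LEFT JOIN purchases c ON c.customer_id = p.id GROUP BY p.name

Result:
name  | COUNT(c.id)
------+------------
Alice | 2          
Carol | 1          
Dave  | 1          
Eve   | 0          
Frank | 2          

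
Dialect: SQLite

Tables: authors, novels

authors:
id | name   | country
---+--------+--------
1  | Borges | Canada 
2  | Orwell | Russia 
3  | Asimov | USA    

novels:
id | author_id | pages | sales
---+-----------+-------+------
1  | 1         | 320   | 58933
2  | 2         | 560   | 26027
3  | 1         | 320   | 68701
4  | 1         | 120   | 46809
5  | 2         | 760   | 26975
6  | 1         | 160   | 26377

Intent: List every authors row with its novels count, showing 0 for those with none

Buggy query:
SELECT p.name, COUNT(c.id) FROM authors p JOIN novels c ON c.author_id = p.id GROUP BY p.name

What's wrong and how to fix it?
Bug: An inner join excludes parents with zero children

Fix: Switch to LEFT JOIN to retain unmatched parent rows

Corrected query:
SELECT p.name, COUNT(c.id) FROM authors p LEFT JOIN novels c ON c.author_id = p.id GROUP BY p.name

Result:
name   | COUNT(c.id)
-------+------------
Asimov | 0          
Borges | 4          
Orwell | 2          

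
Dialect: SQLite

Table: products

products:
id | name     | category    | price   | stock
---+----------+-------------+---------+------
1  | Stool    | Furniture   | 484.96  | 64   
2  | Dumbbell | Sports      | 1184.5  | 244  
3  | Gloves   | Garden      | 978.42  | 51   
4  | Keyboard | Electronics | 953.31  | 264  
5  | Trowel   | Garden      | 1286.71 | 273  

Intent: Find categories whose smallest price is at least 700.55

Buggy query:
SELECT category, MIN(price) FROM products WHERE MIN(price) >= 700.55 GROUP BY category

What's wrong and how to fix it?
Bug: MIN() in WHERE is a misuse of aggregate

Fix: Replace WHERE with HAVING after the GROUP BY

Corrected query:
SELECT category, MIN(price) FROM products GROUP BY category HAVING MIN(price) >= 700.55

Result:
category    | MIN(price)
------------+-----------
Electronics | 953.31    
Garden      | 978.42    
Sports      | 1184.5    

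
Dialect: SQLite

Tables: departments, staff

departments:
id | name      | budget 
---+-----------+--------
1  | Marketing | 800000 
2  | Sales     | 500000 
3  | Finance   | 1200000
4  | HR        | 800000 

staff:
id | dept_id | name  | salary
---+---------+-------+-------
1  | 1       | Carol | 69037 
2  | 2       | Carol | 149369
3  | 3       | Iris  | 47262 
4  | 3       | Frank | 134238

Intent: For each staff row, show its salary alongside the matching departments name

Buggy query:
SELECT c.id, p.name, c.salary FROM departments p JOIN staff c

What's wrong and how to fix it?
Bug: JOIN with no ON clause produces a cartesian product; every staff row pairs with every departments row

Fix: Add ON c.dept_id = p.id to the JOIN

Corrected query:
SELECT c.id, p.name, c.salary FROM departments p JOIN staff c ON c.dept_id = p.id

Result:
id | name      | salary
---+-----------+-------
1  | Marketing | 69037 
2  | Sales     | 149369
3  | Finance   | 47262 
4  | Finance   | 134238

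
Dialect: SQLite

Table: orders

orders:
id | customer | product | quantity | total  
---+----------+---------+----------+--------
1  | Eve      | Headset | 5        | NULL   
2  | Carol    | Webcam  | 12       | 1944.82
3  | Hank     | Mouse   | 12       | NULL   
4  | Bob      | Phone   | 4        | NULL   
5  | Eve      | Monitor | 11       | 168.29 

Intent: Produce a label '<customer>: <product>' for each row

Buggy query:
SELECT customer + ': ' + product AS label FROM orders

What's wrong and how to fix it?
Bug: SQLite uses || for string concatenation; + coerces text to numbers (yielding 0)

Fix: Use the || operator for string concatenation

Corrected query:
SELECT customer || ': ' || product AS label FROM orders

Result:
label        
-------------
Eve: Headset 
Carol: Webcam
Hank: Mouse  
Bob: Phone   
Eve: Monitor 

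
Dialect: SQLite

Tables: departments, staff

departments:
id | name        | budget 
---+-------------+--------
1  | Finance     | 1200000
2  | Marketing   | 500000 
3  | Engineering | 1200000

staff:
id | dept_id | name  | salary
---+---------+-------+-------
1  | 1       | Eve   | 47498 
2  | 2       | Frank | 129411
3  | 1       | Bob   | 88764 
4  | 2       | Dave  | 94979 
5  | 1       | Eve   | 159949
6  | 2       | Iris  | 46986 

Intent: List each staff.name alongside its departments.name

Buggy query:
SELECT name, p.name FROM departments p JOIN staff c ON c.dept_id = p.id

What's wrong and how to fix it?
Bug: 'name' exists in both joined tables, so the database can't tell which one is meant

Fix: Qualify the column with its table alias (c.name)

Corrected query:
SELECT c.name, p.name FROM departments p JOIN staff c ON c.dept_id = p.id

Result:
name  | name     
------+----------
Eve   | Finance  
Frank | Marketing
Bob   | Finance  
Dave  | Marketing
Eve   | Finance  
Iris  | Marketing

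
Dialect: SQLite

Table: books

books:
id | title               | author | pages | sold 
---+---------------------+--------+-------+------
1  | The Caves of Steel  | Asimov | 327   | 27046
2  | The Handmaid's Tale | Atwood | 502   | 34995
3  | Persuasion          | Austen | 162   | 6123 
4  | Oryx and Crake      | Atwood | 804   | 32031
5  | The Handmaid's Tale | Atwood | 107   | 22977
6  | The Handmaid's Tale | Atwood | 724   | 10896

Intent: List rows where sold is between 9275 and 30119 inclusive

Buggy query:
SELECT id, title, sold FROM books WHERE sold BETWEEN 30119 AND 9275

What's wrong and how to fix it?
Bug: The bounds are reversed; BETWEEN a AND b requires a <= b to match anything

Fix: Write BETWEEN 9275 AND 30119

Corrected query:
SELECT id, title, sold FROM books WHERE sold BETWEEN 9275 AND 30119

Result:
id | title               | sold 
---+---------------------+------
1  | The Caves of Steel  | 27046
5  | The Handmaid's Tale | 22977
6  | The Handmaid's Tale | 10896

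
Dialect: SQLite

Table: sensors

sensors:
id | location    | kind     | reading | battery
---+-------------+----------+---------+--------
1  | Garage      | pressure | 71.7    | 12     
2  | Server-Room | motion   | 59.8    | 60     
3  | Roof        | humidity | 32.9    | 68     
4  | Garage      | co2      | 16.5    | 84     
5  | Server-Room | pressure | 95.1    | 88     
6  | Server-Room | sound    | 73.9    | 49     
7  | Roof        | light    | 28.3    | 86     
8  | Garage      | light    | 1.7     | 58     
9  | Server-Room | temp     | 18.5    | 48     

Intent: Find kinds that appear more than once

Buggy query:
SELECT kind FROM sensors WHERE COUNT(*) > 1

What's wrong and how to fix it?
Bug: WHERE can't reference COUNT(*); aggregates are computed after WHERE

Fix: GROUP BY kind, then filter groups with HAVING COUNT(*) > 1

Corrected query:
SELECT kind FROM sensors GROUP BY kind HAVING COUNT(*) > 1

Result:
kind    
--------
light   
pressure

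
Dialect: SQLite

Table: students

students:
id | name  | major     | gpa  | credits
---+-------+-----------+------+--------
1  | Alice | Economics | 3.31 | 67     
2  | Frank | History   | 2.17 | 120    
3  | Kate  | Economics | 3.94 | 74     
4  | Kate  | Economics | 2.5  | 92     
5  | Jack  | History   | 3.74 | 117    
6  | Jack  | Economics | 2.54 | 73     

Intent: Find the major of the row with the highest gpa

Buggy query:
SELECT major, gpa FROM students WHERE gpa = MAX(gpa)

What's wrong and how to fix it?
Bug: WHERE is evaluated per row; an aggregate over the whole table isn't defined there

Fix: Use a subquery: WHERE gpa = (SELECT MAX(gpa) FROM students)

Corrected query:
SELECT major, gpa FROM students WHERE gpa = (SELECT MAX(gpa) FROM students)

Result:
major     | gpa 
----------+-----
Economics | 3.94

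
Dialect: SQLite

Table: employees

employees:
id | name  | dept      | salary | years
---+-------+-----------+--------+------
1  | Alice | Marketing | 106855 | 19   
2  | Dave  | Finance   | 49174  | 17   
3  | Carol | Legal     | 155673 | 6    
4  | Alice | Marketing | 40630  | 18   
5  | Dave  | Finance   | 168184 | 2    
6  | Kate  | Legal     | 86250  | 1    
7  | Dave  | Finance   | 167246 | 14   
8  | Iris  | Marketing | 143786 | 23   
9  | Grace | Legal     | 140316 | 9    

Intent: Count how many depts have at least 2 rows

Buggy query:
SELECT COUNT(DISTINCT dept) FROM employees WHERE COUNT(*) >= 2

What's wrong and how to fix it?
Bug: WHERE filters individual rows, not groups, so a group-level COUNT is invalid there

Fix: Group first with HAVING COUNT(*) >= 2, then COUNT the resulting groups

Corrected query:
SELECT COUNT(*) FROM (SELECT dept FROM employees GROUP BY dept HAVING COUNT(*) >= 2)

Result:
COUNT(*)
--------
3       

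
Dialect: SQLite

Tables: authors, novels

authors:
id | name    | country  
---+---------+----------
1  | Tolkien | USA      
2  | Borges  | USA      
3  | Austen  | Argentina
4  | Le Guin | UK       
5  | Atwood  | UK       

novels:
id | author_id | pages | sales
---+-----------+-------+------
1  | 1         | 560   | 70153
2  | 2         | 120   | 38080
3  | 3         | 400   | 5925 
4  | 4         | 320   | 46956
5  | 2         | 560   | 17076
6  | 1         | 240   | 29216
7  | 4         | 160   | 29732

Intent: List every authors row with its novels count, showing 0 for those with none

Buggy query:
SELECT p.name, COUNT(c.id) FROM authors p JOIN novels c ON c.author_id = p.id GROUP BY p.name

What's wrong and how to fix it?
Bug: An inner join excludes parents with zero children

Fix: Use LEFT JOIN so parents without children still appear (COUNT(c.id) gives 0)

Corrected query:
SELECT p.name, COUNT(c.id) FROM authors p LEFT JOIN novels c ON c.author_id = p.id GROUP BY p.name

Result:
name    | COUNT(c.id)
--------+------------
Atwood  | 0          
Austen  | 1          
Borges  | 2          
Le Guin | 2          
Tolkien | 2          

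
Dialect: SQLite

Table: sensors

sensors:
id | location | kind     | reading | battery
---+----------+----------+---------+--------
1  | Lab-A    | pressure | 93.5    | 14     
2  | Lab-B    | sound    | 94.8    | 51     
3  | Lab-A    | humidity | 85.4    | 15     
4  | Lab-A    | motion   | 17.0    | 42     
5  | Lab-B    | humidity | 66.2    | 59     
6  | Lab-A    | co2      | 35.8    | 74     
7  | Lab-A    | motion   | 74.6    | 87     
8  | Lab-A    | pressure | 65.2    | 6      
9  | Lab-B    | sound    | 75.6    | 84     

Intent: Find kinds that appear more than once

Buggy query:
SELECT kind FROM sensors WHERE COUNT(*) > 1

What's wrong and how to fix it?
Bug: WHERE can't reference COUNT(*); aggregates are computed after WHERE

Fix: Group first, then use HAVING for the count condition

Corrected query:
SELECT kind FROM sensors GROUP BY kind HAVING COUNT(*) > 1

Result:
kind    
--------
humidity
motion  
pressure
sound   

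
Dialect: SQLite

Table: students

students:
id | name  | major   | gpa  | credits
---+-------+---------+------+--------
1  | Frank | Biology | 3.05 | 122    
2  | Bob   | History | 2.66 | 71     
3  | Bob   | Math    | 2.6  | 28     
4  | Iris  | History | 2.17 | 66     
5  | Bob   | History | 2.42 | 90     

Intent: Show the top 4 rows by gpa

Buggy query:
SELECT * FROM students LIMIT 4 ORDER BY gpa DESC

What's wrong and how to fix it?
Bug: LIMIT must come after ORDER BY

Fix: Sort with ORDER BY, then apply LIMIT

Corrected query:
SELECT * FROM students ORDER BY gpa DESC LIMIT 4

Result:
id | name  | major   | gpa  | credits
---+-------+---------+------+--------
1  | Frank | Biology | 3.05 | 122    
2  | Bob   | History | 2.66 | 71     
3  | Bob   | Math    | 2.6  | 28     
5  | Bob   | History | 2.42 | 90     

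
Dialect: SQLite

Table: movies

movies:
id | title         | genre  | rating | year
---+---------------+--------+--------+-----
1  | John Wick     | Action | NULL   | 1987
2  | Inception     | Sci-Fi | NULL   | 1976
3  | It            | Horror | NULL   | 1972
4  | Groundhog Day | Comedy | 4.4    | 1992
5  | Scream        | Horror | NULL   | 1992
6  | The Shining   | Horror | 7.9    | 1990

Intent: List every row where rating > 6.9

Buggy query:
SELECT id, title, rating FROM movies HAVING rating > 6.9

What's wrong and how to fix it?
Bug: HAVING filters the output of aggregation, but this query has no GROUP BY and no aggregate functions, so SQLite rejects it (HAVING clause on a non-aggregate query); the condition here is per row

Fix: Use WHERE for row-level filtering

Corrected query:
SELECT id, title, rating FROM movies WHERE rating > 6.9

Result:
id | title       | rating
---+-------------+-------
6  | The Shining | 7.9   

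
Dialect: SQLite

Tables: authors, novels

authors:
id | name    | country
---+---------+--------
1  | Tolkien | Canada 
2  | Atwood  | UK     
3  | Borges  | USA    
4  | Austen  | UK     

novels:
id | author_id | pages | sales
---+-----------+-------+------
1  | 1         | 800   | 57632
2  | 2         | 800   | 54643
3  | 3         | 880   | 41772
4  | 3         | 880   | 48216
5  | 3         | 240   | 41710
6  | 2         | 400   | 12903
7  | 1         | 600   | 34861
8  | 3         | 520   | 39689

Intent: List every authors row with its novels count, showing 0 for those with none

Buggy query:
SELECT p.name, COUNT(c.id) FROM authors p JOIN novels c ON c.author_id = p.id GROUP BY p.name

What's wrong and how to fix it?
Bug: An inner join excludes parents with zero children

Fix: Use LEFT JOIN so parents without children still appear (COUNT(c.id) gives 0)

Corrected query:
SELECT p.name, COUNT(c.id) FROM authors p LEFT JOIN novels c ON c.author_id = p.id GROUP BY p.name

Result:
name    | COUNT(c.id)
--------+------------
Atwood  | 2          
Austen  | 0          
Borges  | 4          
Tolkien | 2          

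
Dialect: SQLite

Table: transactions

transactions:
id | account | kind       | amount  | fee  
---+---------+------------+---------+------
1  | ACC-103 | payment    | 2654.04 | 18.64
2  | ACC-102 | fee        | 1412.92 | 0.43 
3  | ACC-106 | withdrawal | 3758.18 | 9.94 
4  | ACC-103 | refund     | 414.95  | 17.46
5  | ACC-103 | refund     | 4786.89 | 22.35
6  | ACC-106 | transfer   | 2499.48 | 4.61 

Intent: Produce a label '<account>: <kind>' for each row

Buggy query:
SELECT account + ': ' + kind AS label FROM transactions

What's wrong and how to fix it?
Bug: SQLite uses || for string concatenation; + coerces text to numbers (yielding 0)

Fix: Replace + with || to concatenate text

Corrected query:
SELECT account || ': ' || kind AS label FROM transactions

Result:
label              
-------------------
ACC-103: payment   
ACC-102: fee       
ACC-106: withdrawal
ACC-103: refund    
ACC-103: refund    
ACC-106: transfer  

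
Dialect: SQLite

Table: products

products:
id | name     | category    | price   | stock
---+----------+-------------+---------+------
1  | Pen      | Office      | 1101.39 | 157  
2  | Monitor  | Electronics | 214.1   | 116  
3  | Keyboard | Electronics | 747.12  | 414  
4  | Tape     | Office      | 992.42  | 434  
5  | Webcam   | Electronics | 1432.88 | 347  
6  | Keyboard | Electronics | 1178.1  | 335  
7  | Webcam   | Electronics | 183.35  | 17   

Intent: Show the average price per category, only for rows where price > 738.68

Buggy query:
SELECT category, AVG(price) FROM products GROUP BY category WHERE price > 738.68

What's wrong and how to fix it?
Bug: WHERE cannot follow GROUP BY

Fix: Place WHERE between FROM and GROUP BY

Corrected query:
SELECT category, AVG(price) FROM products WHERE price > 738.68 GROUP BY category

Result:
category    | AVG(price) 
------------+------------
Electronics | 1119.366667
Office      | 1046.905   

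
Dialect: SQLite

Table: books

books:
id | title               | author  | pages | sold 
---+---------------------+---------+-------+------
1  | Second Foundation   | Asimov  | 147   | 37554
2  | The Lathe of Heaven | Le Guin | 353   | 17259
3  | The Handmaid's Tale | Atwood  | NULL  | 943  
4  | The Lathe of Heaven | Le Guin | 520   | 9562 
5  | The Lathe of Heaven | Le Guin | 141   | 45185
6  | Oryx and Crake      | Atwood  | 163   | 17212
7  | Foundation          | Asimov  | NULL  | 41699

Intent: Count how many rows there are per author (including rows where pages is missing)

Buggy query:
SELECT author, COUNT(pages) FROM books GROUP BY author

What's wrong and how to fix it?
Bug: COUNT(column) counts non-NULL values only; rows with NULL pages aren't counted

Fix: Replace COUNT(pages) with COUNT(*)

Corrected query:
SELECT author, COUNT(*) FROM books GROUP BY author

Result:
author  | COUNT(*)
--------+---------
Asimov  | 2       
Atwood  | 2       
Le Guin | 3       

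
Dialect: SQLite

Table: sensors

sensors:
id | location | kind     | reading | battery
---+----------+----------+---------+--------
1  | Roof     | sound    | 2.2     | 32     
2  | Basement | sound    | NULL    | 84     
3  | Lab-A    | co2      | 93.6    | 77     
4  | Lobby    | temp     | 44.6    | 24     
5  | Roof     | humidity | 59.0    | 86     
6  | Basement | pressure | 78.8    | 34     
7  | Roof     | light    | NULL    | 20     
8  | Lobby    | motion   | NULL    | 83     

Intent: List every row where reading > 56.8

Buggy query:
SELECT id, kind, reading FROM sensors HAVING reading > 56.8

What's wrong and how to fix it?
Bug: HAVING filters the output of aggregation, but this query has no GROUP BY and no aggregate functions, so SQLite rejects it (HAVING clause on a non-aggregate query); the condition here is per row

Fix: Replace HAVING with WHERE since the condition applies to individual rows

Corrected query:
SELECT id, kind, reading FROM sensors WHERE reading > 56.8

Result:
id | kind     | reading
---+----------+--------
3  | co2      | 93.6   
5  | humidity | 59     
6  | pressure | 78.8   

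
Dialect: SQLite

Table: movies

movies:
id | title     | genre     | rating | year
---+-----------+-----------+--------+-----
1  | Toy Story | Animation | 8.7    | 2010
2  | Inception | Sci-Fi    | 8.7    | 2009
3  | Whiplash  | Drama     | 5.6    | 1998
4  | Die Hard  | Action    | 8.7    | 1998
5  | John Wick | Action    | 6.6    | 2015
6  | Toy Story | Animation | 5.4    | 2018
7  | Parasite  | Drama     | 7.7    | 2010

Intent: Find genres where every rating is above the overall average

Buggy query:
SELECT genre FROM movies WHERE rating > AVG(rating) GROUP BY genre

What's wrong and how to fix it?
Bug: WHERE evaluates per row before aggregation, so AVG() is unavailable

Fix: Use a subquery for AVG and a HAVING MIN(...) filter so the condition holds for every row in the group

Corrected query:
SELECT genre FROM movies GROUP BY genre HAVING MIN(rating) > (SELECT AVG(rating) FROM movies)

Result:
genre 
------
Sci-Fi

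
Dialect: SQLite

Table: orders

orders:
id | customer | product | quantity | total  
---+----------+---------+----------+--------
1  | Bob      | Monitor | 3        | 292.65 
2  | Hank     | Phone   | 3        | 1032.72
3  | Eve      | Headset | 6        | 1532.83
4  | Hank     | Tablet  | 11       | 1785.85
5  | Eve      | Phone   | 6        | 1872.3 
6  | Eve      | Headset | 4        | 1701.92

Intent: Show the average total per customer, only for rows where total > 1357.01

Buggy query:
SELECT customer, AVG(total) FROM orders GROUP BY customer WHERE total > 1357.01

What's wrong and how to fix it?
Bug: Row-level WHERE must come before GROUP BY in the clause order

Fix: Place WHERE between FROM and GROUP BY

Corrected query:
SELECT customer, AVG(total) FROM orders WHERE total > 1357.01 GROUP BY customer

Result:
customer | AVG(total)
---------+-----------
Eve      | 1702.35   
Hank     | 1785.85   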